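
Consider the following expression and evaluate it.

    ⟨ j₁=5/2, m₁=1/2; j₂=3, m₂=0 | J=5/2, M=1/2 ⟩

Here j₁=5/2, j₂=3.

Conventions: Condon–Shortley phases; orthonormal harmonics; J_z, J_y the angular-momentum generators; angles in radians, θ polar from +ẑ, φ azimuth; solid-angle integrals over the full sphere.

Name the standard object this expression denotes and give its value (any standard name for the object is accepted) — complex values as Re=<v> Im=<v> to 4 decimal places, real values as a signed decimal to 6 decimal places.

Clebsch–Gordan coefficient, −√(8/105) ≈ -0.276026

This is a Clebsch–Gordan (vector-coupling) coefficient.
j₁+j₂−J=3  J+j₁−j₂=2  J−j₁+j₂=3  j₁+j₂+J+1=9
(j₁±m₁, j₂±m₂, J±M) = (3,2,3,3,3,2)
P² = 216/35
sum k=0..2:
  [0] +1/72 = 1/72
  [1] −1/4 = -1/4
  [2] +1/8 = 1/8
S = -1/9
C² = P²·S² = 8/105 ; C = -0.276026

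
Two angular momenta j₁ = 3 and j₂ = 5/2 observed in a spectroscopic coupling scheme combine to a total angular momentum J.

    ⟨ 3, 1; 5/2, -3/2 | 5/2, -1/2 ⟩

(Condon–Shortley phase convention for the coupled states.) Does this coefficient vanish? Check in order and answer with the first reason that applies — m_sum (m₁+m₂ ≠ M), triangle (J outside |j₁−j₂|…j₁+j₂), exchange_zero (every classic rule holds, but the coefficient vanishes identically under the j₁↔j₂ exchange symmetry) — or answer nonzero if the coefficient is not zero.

m-sum: m₁+m₂ = 1+(-3/2) = -1/2, M = -1/2  ✓
triangle: |j₁−j₂| = 1/2 ≤ J = 5/2 ≤ j₁+j₂ = 11/2  ✓
exchange: j₁≠j₂ or m₁≠m₂ — the exchange symmetry imposes no constraint here
value check: CG = −√(1/35) = -0.169031 ≠ 0

nonzero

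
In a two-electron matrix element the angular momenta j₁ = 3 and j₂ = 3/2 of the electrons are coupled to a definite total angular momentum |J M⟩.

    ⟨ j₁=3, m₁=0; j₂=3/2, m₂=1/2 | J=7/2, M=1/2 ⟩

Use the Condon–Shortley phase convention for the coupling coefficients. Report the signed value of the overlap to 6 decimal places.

triangle: 1!·5!·2!/9! = 240/362880
(j±m)!: 3!·3!·2!·1!·4!·3! = 10368
prefactor² = (2J+1)·Δ·N² = 384/7
  k=0: +1/(0!·1!·3!·2!·2!·0!) = 1/24
  k=1: −1/(1!·0!·2!·1!·3!·1!) = -1/12
Σ = -1/24  ⇒  CG² = 384/7·(-1/24)² = 2/21
CG = −√(2/21) = -0.308607

−√(2/21) = -0.308607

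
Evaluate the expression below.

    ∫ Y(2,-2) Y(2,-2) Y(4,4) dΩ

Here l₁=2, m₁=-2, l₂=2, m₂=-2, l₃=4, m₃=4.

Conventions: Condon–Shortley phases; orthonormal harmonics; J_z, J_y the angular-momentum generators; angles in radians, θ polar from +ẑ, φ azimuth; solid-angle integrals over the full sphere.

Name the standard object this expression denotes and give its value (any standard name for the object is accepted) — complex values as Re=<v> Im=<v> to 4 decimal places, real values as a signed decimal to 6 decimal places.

This is a Gaunt coefficient — the integral of a triple product of spherical harmonics over the sphere.
m-sum 0 ✓  L=8 even ✓  0≤4≤4 ✓
Π(2lᵢ+1) = 5×5×9 = 225
triangle coeff Δ(2,2,4) = 1/630
Σ_t [0,0]: t=0:+1/16 = 1/16
(3j)²=2/35 [(2 2 4; 0 0 0)], sign=+1
Σ_t [0,0]: t=0:+1/576 = 1/576
(3j)²=1/9 [(2 2 4; -2 -2 4)], sign=+1
⇒ 4πI² = 10/7
I = (+1)√(10/7/(4π)) = 0.33716777

Gaunt coefficient, +0.337168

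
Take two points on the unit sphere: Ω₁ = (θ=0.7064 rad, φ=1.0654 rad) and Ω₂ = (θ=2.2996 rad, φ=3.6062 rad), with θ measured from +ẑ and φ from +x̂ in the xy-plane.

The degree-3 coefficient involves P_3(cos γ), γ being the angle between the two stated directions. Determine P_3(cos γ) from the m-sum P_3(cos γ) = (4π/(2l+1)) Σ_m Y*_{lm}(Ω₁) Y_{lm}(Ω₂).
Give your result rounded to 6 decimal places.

Addition theorem: P_3(cos γ) = (4π/7) Σ_m Y*_{lm}(Ω₁) Y_{lm}(Ω₂), m = −3…3:
  m=-3: (-0.113934, -0.006228) × (-0.030491, 0.170490) = (0.004536, -0.019235)  (running Σ = (0.004536, -0.019235))
  m=-2: (-0.173993, 0.277521) × (-0.226666, 0.303433) = (-0.044771, -0.115700)  (running Σ = (-0.040235, -0.134935))
  m=-1: (0.192296, 0.347525) × (-0.262433, 0.131532) = (-0.096176, -0.065909)  (running Σ = (-0.136410, -0.200844))
  m=0: (-0.030276, -0.000000) × (0.194440, 0.000000) = (-0.005887, -0.000000)  (running Σ = (-0.142297, -0.200844))
  m=1: (-0.192296, 0.347525) × (0.262433, 0.131532) = (-0.096176, 0.065909)  (running Σ = (-0.238473, -0.134935))
  m=2: (-0.173993, -0.277521) × (-0.226666, -0.303433) = (-0.044771, 0.115700)  (running Σ = (-0.283243, -0.019235))
  m=3: (0.113934, -0.006228) × (0.030491, 0.170490) = (0.004536, 0.019235)  (running Σ = (-0.278708, 0.000000))
Σ over m = (-0.278708, 0.000000); ×(4π/7) → (-0.500335, 0.000000). Real part: -0.500335

-0.500335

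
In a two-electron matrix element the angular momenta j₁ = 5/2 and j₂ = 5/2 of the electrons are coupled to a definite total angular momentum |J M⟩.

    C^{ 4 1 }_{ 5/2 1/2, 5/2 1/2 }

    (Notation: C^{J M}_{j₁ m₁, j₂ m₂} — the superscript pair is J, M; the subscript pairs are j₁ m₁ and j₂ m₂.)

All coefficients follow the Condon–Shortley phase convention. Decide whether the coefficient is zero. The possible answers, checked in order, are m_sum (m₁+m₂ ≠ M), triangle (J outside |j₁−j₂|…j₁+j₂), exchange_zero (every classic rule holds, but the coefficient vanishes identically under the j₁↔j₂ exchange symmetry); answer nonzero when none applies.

exchange_zero

m-sum: m₁+m₂ = 1/2+1/2 = 1, M = 1  ✓
triangle: |j₁−j₂| = 0 ≤ J = 4 ≤ j₁+j₂ = 5  ✓
exchange: j₁=j₂ and m₁=m₂, and (−1)^(j₁+j₂−J) = (−1)^1 = −1 forces ⟨j₁m₁;j₂m₂|JM⟩ = −⟨j₂m₂;j₁m₁|JM⟩ = −⟨j₁m₁;j₂m₂|JM⟩ ⇒ the coefficient vanishes identically
Racah sum check: Σ_k collapses to 0 ⇒ CG = 0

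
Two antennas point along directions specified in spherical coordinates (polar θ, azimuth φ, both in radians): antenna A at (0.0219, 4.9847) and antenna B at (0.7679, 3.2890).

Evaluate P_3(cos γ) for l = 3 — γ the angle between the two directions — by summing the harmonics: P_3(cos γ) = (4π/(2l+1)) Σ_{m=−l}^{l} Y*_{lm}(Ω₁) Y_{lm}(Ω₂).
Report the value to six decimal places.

Summing Y*_{l m}(θ₁,φ₁)·Y_{l m}(θ₂,φ₂) over m ∈ [−3, 3]; prefactor 4π/(2·3+1) = 1.795196:
  term(m=-3) = (0.000000, -0.000001)   from Y*(Ω₁)=(-0.000003, 0.000003), Y(Ω₂)=(-0.126385, 0.059843)
  term(m=-2) = (-0.000168, -0.000043)   from Y*(Ω₁)=(-0.000419, -0.000254), Y(Ω₂)=(0.339427, -0.103072)
  term(m=-1) = (-0.001256, 0.010004)   from Y*(Ω₁)=(0.007609, -0.027249), Y(Ω₂)=(-0.352506, 0.052342)
  term(m=+0) = (-0.082535, 0.000000)   from Y*(Ω₁)=(0.745279, -0.000000), Y(Ω₂)=(-0.110744, 0.000000)
  term(m=+1) = (-0.001256, -0.010004)   from Y*(Ω₁)=(-0.007609, -0.027249), Y(Ω₂)=(0.352506, 0.052342)
  term(m=+2) = (-0.000168, 0.000043)   from Y*(Ω₁)=(-0.000419, 0.000254), Y(Ω₂)=(0.339427, 0.103072)
  term(m=+3) = (0.000000, 0.000001)   from Y*(Ω₁)=(0.000003, 0.000003), Y(Ω₂)=(0.126385, 0.059843)
Σ over m = (-0.085383, -0.000000); ×(4π/7) → (-0.153280, -0.000000). Real part: -0.153280

-0.153280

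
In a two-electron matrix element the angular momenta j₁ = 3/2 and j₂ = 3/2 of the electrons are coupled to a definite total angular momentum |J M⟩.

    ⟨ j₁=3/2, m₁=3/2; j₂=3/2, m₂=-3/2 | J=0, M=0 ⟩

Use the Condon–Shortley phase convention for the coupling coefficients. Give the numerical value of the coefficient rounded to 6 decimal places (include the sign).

j₁+j₂−J=3  J+j₁−j₂=0  J−j₁+j₂=0  j₁+j₂+J+1=4
(j₁±m₁, j₂±m₂, J±M) = (3,0,0,3,0,0)
P² = 9
sum k=0..0:
  [0] +1/6 = 1/6
S = 1/6
C² = P²·S² = 1/4 ; C = +0.500000

+√(1/4) ≈ +0.500000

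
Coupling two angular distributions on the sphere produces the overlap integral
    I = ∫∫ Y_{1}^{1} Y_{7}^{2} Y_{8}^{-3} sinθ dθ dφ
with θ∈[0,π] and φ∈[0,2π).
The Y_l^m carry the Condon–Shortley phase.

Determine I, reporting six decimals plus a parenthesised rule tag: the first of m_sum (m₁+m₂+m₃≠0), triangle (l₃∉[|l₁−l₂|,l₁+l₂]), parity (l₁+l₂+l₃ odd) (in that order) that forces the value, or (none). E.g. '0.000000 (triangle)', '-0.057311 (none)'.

Checks pass: Σm=0; 16 even; l₃=8∈[6,8].
(2·1+1)(2·7+1)(2·8+1) = 765
Δ: 0! 2! 14! / 17! → 1/2040
sum: t=0:+1/25401600 = 1/25401600
3j²(1 7 8; 0 0 0) = Δ·Π!·Σ² = 8/255  (sign +1)
sum: t=0:+1/87091200 = 1/87091200
3j²(1 7 8; 1 2 -3) = Δ·Π!·Σ² = 11/408  (sign -1)
combine: 4πI² = 765·8/255·11/408 = 11/17
take √, sign -1: I = -0.22691696
No selection rule forces the value: the integral is nonzero (none).

-0.226917 (none)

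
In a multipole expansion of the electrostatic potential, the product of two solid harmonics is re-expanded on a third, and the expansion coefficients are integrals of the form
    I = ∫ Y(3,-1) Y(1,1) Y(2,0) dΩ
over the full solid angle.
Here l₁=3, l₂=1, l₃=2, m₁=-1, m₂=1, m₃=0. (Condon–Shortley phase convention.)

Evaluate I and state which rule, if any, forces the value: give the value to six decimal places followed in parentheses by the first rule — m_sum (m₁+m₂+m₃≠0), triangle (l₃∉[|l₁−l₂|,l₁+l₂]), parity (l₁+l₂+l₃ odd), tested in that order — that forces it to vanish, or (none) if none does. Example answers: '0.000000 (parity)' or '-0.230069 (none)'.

m-sum 0 ✓  L=6 even ✓  2≤2≤4 ✓
Π(2lᵢ+1) = 7×3×5 = 105
triangle coeff Δ(3,1,2) = 1/105
Σ_t [1,1]: t=1:−1/4 = -1/4
(3j)²=3/35 [(3 1 2; 0 0 0)], sign=-1
Σ_t [2,2]: t=2:+1/8 = 1/8
(3j)²=2/35 [(3 1 2; -1 1 0)], sign=+1
⇒ 4πI² = 18/35
I = (-1)√(18/35/(4π)) = -0.20230066
No selection rule forces the value: the integral is nonzero (none).

-0.202301 (none)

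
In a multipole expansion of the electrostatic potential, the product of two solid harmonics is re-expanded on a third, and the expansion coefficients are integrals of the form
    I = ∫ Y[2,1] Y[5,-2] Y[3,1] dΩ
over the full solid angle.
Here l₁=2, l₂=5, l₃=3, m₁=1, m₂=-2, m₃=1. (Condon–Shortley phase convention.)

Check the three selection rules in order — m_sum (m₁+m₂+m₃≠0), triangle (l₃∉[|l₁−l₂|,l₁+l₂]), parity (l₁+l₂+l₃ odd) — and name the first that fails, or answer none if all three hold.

none

Σmᵢ = 0  ✓
l₃∈[|l₁−l₂|,l₁+l₂]=[3,7], have l₃=3  ✓
Σlᵢ = 10 ⇒ even  ✓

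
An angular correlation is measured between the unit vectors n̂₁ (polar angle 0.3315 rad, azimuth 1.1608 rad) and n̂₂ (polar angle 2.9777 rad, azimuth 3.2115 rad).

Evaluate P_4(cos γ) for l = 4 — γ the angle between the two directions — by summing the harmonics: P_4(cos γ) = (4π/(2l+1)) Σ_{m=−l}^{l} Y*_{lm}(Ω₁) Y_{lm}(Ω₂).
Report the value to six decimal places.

Expand P_4 via completeness: Σ_{m} conj(Y_{4,m}) at Ω₁ times Y_{4,m} at Ω₂ —
  [-4]  conj(Y_{4,-4})(Ω₁) = -0.000343-0.004953i ; Y_{4,-4}(Ω₂) = +0.000301-0.000087i ; Δ = -0.000001-0.000001i
  [-3]  conj(Y_{4,-3})(Ω₁) = -0.038455-0.013638i ; Y_{4,-3}(Ω₂) = +0.005246-0.001117i ; Δ = -0.000217-0.000029i
  [-2]  conj(Y_{4,-2})(Ω₁) = -0.127121+0.136236i ; Y_{4,-2}(Ω₂) = +0.051268-0.007215i ; Δ = -0.005534+0.007902i
  [-1]  conj(Y_{4,-1})(Ω₁) = +0.189101+0.435087i ; Y_{4,-1}(Ω₂) = +0.289718-0.020286i ; Δ = +0.063612+0.122216i
  [+0]  conj(Y_{4,0})(Ω₁) = +0.439612-0.000000i ; Y_{4,0}(Ω₂) = +0.736263+0.000000i ; Δ = +0.323670+0.000000i
  [+1]  conj(Y_{4,1})(Ω₁) = -0.189101+0.435087i ; Y_{4,1}(Ω₂) = -0.289718-0.020286i ; Δ = +0.063612-0.122216i
  [+2]  conj(Y_{4,2})(Ω₁) = -0.127121-0.136236i ; Y_{4,2}(Ω₂) = +0.051268+0.007215i ; Δ = -0.005534-0.007902i
  [+3]  conj(Y_{4,3})(Ω₁) = +0.038455-0.013638i ; Y_{4,3}(Ω₂) = -0.005246-0.001117i ; Δ = -0.000217+0.000029i
  [+4]  conj(Y_{4,4})(Ω₁) = -0.000343+0.004953i ; Y_{4,4}(Ω₂) = +0.000301+0.000087i ; Δ = -0.000001+0.000001i
Σ over m = +0.439391+0.000000i; ×(4π/9) → +0.613505+0.000000i. Real part: 0.613505

0.613505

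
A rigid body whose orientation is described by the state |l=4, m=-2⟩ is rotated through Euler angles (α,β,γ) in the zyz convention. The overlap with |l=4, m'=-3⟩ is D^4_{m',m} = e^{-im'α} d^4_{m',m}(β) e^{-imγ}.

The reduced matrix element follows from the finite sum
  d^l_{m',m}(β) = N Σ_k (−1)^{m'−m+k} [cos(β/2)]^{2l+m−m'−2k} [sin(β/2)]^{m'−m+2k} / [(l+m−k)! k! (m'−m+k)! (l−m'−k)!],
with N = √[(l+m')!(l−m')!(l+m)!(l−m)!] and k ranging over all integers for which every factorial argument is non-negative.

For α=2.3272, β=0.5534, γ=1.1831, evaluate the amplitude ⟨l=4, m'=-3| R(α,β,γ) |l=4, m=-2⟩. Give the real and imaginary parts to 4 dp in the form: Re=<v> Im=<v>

First d^4_{-3,-2}(β=0.5534), then the phase factors e^{-i(-3)α} and e^{-i(-2)γ}:
c=cos(0.553400/2)=0.961962, s=sin(0.553400/2)=0.273183; N=√[1·5040·2·720]=2693.993318
Admissible k: 1..2 (factorial args all ≥0)
  k=1: (−1)^0·2693.9933/(720)·0.9620^7·0.2732^1 = +0.779154
  k=2: (−1)^1·2693.9933/(240)·0.9620^5·0.2732^3 = -0.188510
d^4_{-3,-2}(0.5534) = +0.779154 -0.188510 = +0.590644
D = (+0.765863+0.643004i)·(+0.590644)·(-0.714146+0.699997i) = -0.588894+0.045422i

Re=-0.5889 Im=0.0454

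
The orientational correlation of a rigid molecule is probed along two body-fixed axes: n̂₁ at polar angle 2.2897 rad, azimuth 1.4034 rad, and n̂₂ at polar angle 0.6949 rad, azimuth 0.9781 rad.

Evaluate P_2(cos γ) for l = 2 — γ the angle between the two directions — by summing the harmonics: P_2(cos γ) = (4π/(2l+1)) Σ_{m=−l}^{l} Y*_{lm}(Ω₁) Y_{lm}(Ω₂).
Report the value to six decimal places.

Addition theorem: P_2(cos γ) = (4π/5) Σ_m Y*_{lm}(Ω₁) Y_{lm}(Ω₂), m = −2…2:
  term(m=-2) = 0.02285 + 0.02604j   from Y*(Ω₁)=-0.20660 + 0.07187j, Y(Ω₂)=-0.05954 - 0.14675j
  term(m=-1) = -0.13251 - 0.06002j   from Y*(Ω₁)=-0.06379 - 0.37751j, Y(Ω₂)=0.21225 - 0.31516j
  term(m=+0) = 0.02306 + 0.00000j   from Y*(Ω₁)=0.09497 + 0.00000j, Y(Ω₂)=0.24286 + 0.00000j
  term(m=+1) = -0.13251 + 0.06002j   from Y*(Ω₁)=0.06379 - 0.37751j, Y(Ω₂)=-0.21225 - 0.31516j
  term(m=+2) = 0.02285 - 0.02604j   from Y*(Ω₁)=-0.20660 - 0.07187j, Y(Ω₂)=-0.05954 + 0.14675j
Accumulated sum -0.19627 + 0.00000j; after 4π/(2l+1) scaling, -0.49328 + 0.00000j ⇒ P_2 = -0.493281

-0.493281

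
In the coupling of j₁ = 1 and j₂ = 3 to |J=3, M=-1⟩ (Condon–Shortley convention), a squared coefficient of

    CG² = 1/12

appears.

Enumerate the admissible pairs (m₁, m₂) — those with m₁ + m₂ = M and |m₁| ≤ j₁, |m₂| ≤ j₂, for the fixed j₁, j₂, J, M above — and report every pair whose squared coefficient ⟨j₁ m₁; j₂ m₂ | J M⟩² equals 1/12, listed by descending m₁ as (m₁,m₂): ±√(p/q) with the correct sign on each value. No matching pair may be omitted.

Admissible pairs with m₁+m₂ = M = -1: (-1,0), (0,-1), (1,-2)
  (m₁,m₂)=(1,-2): CG² = 5/12, CG = +√(5/12)
  (m₁,m₂)=(0,-1): CG² = 1/12, CG = +√(1/12)   ← matches the target
  (m₁,m₂)=(-1,0): CG² = 1/2, CG = −√(1/2)
Pairs with CG² = 1/12: (0,-1): +√(1/12)

(0,-1): +√(1/12)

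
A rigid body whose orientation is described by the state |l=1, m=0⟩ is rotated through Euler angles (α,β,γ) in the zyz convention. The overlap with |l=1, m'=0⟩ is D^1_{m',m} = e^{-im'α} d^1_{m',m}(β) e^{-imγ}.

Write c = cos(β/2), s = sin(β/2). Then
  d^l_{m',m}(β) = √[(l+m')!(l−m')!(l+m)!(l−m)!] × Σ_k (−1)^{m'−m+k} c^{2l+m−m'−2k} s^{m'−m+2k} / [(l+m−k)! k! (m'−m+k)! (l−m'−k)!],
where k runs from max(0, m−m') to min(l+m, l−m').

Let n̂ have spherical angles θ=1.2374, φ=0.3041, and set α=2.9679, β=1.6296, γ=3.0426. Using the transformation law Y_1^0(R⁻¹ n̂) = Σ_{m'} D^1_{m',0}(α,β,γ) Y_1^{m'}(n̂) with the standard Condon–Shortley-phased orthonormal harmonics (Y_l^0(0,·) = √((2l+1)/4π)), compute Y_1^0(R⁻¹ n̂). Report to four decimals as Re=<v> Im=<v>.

Re=-0.4187 Im=0.0000

Need the full column D^1_{m',0} for m'=−1..1 at α=2.9679, β=1.6296, γ=3.0426.
cos(β/2)=0.686014, sin(β/2)=0.727588
d^1_{-1,0}: single k=1 term ⇒ +0.705885;  D = -0.695263+0.121991i
d^1_{0,0}: k∈[0..1] ⇒ +0.470615 -0.529385 = -0.058770;  D = -0.058770+0.000000i
d^1_{1,0}: single k=0 term ⇒ -0.705885;  D = +0.695263+0.121991i
Y_1^{m'}(θ=1.2374,φ=0.3041) and Σ D·Y over m':
  (-0.6953+0.1220i)·(+0.3115-0.0978i)  (-0.0588+0.0000i)·(+0.1599+0.0000i)  (+0.6953+0.1220i)·(-0.3115-0.0978i)
Y_1^0(R⁻¹ n̂) = -0.418682+0.000000i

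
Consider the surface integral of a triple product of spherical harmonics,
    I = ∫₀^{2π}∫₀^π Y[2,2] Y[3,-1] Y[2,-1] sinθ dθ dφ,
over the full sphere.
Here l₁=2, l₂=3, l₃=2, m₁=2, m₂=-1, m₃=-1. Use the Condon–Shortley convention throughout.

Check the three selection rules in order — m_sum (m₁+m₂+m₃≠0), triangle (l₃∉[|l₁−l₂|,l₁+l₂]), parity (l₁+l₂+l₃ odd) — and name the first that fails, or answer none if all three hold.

Σmᵢ = 0  ✓
l₃∈[|l₁−l₂|,l₁+l₂]=[1,5], have l₃=2  ✓
Σlᵢ = 7 ⇒ odd  ✗

parity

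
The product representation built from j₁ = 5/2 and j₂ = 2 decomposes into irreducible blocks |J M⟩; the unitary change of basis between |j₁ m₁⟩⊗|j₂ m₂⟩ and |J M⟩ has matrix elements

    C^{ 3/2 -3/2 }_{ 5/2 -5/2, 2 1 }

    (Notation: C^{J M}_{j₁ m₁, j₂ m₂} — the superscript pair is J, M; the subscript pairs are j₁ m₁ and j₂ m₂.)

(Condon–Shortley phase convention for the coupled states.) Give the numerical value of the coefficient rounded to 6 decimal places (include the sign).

triangle: 3!×2!×1!/7! = 12/5040
(j±m)!: 0!×5!×3!×1!×0!×3! = 4320
prefactor² = (2J+1)×Δ×N² = 288/7
  k=3: −1/(3!×0!×2!×0!×0!×1!) = -1/12
Σ = -1/12  ⇒  CG² = 288/7×(-1/12)² = 2/7
CG = −√(2/7) = -0.534522

−√(2/7) = -0.534522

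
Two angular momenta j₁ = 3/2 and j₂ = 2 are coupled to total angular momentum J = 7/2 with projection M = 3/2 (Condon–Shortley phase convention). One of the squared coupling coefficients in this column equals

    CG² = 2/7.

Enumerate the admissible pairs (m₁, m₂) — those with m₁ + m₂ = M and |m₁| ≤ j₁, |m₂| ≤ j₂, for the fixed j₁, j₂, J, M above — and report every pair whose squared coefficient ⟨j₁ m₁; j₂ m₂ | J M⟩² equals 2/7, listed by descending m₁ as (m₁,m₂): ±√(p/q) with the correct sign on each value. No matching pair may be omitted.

(3/2,0): +√(2/7)

Admissible pairs with m₁+m₂ = M = 3/2: (-1/2,2), (1/2,1), (3/2,0)
  (m₁,m₂)=(3/2,0): CG² = 2/7, CG = +√(2/7)   ← matches the target
  (m₁,m₂)=(1/2,1): CG² = 4/7, CG = +√(4/7)
  (m₁,m₂)=(-1/2,2): CG² = 1/7, CG = +√(1/7)
Pairs with CG² = 2/7: (3/2,0): +√(2/7)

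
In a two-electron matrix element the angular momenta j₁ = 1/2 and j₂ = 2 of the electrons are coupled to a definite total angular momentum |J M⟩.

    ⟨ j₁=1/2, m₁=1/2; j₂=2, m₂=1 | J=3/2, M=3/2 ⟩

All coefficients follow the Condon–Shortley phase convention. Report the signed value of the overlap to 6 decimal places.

+0.447214

√[4·1!0!3!/5! · 1!0!3!1!3!0!] = √(36/5)
  +(−1)^0/∏(0,1,0,3,0,0)! = 1/6  (running 1/6)
⟨..|..⟩ = √(36/5)·(1/6) = +0.447214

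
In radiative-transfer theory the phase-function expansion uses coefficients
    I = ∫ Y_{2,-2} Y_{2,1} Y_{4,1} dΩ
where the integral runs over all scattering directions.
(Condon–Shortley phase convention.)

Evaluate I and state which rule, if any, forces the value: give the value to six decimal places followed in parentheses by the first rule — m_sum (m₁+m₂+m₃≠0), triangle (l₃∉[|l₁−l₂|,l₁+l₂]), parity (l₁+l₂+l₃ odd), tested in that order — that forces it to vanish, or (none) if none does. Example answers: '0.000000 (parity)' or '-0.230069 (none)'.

m-sum 0 ✓  L=8 even ✓  0≤4≤4 ✓
Π(2lᵢ+1) = 5×5×9 = 225
triangle coeff Δ(2,2,4) = 1/630
Σ_t [0,0]: t=0:+1/16 = 1/16
(3j)²=2/35 [(2 2 4; 0 0 0)], sign=+1
Σ_t [0,0]: t=0:+1/144 = 1/144
(3j)²=1/126 [(2 2 4; -2 1 1)], sign=-1
⇒ 4πI² = 5/49
I = (-1)√(5/49/(4π)) = -0.09011188
No selection rule forces the value: the integral is nonzero (none).

-0.090112 (none)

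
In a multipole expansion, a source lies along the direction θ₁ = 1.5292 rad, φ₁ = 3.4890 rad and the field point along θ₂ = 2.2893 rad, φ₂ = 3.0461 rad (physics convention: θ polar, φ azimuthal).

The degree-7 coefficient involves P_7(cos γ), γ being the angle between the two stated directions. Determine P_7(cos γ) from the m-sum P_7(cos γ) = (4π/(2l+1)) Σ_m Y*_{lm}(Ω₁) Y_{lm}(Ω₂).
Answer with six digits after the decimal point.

0.269821

Term-by-term m-sum for l=7 (normalisation 4π/15 = 0.837758):
  m=-7: Y*=+0.377005-0.323877i  Y=-0.053762-0.042458i  product -0.034020+0.001406i
  m=-6: Y*=-0.038031+0.067412i  Y=-0.188343-0.121509i  product +0.015354-0.008076i
  m=-5: Y*=-0.059097+0.352208i  Y=-0.365012-0.188854i  product +0.088087-0.117400i
  m=-4: Y*=-0.016315-0.089069i  Y=-0.379025-0.152254i  product -0.007377+0.036243i
  m=-3: Y*=-0.160616-0.275027i  Y=-0.056617-0.016678i  product +0.004507+0.018250i
  m=-2: Y*=+0.073892+0.061586i  Y=+0.333208+0.064423i  product +0.020654+0.025281i
  m=-1: Y*=+0.286111+0.103599i  Y=+0.217336+0.020817i  product +0.060026+0.028472i
  m=+0: Y*=-0.097844-0.000000i  Y=-0.282239+0.000000i  product +0.027615+0.000000i
  m=+1: Y*=-0.286111+0.103599i  Y=-0.217336+0.020817i  product +0.060026-0.028472i
  m=+2: Y*=+0.073892-0.061586i  Y=+0.333208-0.064423i  product +0.020654-0.025281i
  m=+3: Y*=+0.160616-0.275027i  Y=+0.056617-0.016678i  product +0.004507-0.018250i
  m=+4: Y*=-0.016315+0.089069i  Y=-0.379025+0.152254i  product -0.007377-0.036243i
  m=+5: Y*=+0.059097+0.352208i  Y=+0.365012-0.188854i  product +0.088087+0.117400i
  m=+6: Y*=-0.038031-0.067412i  Y=-0.188343+0.121509i  product +0.015354+0.008076i
  m=+7: Y*=-0.377005-0.323877i  Y=+0.053762-0.042458i  product -0.034020-0.001406i
Σ over m = +0.322076+0.000000i; ×(4π/15) → +0.269821+0.000000i. Real part: 0.269821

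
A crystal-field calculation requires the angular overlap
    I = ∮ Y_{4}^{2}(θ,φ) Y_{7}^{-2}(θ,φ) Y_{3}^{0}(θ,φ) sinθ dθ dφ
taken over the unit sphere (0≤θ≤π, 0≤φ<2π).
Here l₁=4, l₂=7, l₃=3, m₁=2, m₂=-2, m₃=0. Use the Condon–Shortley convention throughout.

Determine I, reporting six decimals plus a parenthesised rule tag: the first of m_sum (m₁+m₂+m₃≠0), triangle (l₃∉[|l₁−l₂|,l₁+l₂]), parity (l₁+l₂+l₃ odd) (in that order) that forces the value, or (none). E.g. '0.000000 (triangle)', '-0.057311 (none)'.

0.195286 (none)

Checks pass: Σm=0; 14 even; l₃=3∈[3,11].
(2·4+1)(2·7+1)(2·3+1) = 945
Δ: 8! 0! 6! / 15! → 1/45045
sum: t=4:+1/20736 = 1/20736
3j²(4 7 3; 0 0 0) = Δ·Π!·Σ² = 35/1287  (sign -1)
sum: t=2:+1/51840 = 1/51840
3j²(4 7 3; 2 -2 0) = Δ·Π!·Σ² = 8/429  (sign -1)
combine: 4πI² = 945·35/1287·8/429 = 9800/20449
take √, sign +1: I = 0.19528643
No selection rule forces the value: the integral is nonzero (none).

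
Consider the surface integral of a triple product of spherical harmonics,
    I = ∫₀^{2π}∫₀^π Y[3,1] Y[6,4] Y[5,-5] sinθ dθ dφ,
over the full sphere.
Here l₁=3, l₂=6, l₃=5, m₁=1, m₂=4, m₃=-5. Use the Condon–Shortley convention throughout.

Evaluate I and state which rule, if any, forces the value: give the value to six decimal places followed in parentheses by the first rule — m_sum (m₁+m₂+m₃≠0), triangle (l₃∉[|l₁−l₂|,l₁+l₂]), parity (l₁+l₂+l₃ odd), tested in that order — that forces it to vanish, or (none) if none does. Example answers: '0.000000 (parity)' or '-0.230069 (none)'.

-0.152880 (none)

Rules hold: Σm=0, L=14 even, 3≤5≤9.
N = 7·13·11 = 1001
Δ = 4!·2!·8!/15! = 1/675675
Racah Σ t=1..3: t=1:−1/8640 t=2:+1/2304 t=3:−1/8640 = 7/34560
⇒ 3j(3 6 5; 0 0 0)² = 7/429, sgn -1
Racah Σ t=2..2: t=2:+1/322560 = 1/322560
⇒ 3j(3 6 5; 1 4 -5)² = 18/1001, sgn +1
4πI² = N·(3j₀)²·(3jₘ)² = 42/143
I = -1·√(0.293706/4π) = -0.15288036
No selection rule forces the value: the integral is nonzero (none).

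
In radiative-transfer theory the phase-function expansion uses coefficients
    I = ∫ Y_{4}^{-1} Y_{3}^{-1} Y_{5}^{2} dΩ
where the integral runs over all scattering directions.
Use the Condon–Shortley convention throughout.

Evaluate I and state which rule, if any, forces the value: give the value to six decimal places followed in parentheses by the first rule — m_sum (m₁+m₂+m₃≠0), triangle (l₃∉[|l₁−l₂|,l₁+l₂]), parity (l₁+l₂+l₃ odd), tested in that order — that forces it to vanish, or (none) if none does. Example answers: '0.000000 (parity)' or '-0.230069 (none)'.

Rules hold: Σm=0, L=12 even, 1≤5≤7.
N = 9·7·11 = 693
Δ = 2!·6!·4!/13! = 1/180180
Racah Σ t=0..2: t=0:+1/576 t=1:−1/144 t=2:+1/576 = -1/288
⇒ 3j(4 3 5; 0 0 0)² = 20/1001, sgn +1
Racah Σ t=0..2: t=0:+1/960 t=1:−1/288 t=2:+1/1728 = -1/540
⇒ 3j(4 3 5; -1 -1 2)² = 128/6435, sgn +1
4πI² = N·(3j₀)²·(3jₘ)² = 512/1859
I = +1·√(0.275417/4π) = 0.14804384
No selection rule forces the value: the integral is nonzero (none).

0.148044 (none)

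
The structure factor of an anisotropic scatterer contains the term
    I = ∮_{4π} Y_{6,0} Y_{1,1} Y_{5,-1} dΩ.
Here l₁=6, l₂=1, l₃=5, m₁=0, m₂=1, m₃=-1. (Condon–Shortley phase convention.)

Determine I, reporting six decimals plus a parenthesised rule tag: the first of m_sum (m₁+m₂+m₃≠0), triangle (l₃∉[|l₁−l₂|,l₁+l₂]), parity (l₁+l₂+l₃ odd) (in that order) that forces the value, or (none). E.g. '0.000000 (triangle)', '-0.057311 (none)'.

0.158246 (none)

Checks pass: Σm=0; 12 even; l₃=5∈[5,7].
(2·6+1)(2·1+1)(2·5+1) = 429
Δ: 2! 10! 0! / 13! → 1/858
sum: t=1:−1/14400 = -1/14400
3j²(6 1 5; 0 0 0) = Δ·Π!·Σ² = 6/143  (sign +1)
sum: t=2:+1/34560 = 1/34560
3j²(6 1 5; 0 1 -1) = Δ·Π!·Σ² = 5/286  (sign +1)
combine: 4πI² = 429·6/143·5/286 = 45/143
take √, sign +1: I = 0.15824621
No selection rule forces the value: the integral is nonzero (none).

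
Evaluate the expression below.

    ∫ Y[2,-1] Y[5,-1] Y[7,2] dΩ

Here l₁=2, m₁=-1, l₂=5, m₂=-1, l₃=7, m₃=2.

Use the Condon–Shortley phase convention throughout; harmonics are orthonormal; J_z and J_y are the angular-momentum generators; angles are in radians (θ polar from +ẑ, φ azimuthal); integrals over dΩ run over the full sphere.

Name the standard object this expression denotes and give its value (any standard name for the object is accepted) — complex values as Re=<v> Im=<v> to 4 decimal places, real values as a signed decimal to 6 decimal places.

This is a Gaunt coefficient — the integral of a triple product of spherical harmonics over the sphere.
m-sum 0 ✓  L=14 even ✓  3≤7≤7 ✓
Π(2lᵢ+1) = 5×11×15 = 825
triangle coeff Δ(2,5,7) = 1/15015
Σ_t [0,0]: t=0:+1/57600 = 1/57600
(3j)²=21/715 [(2 5 7; 0 0 0)], sign=-1
Σ_t [0,0]: t=0:+1/103680 = 1/103680
(3j)²=4/143 [(2 5 7; -1 -1 2)], sign=-1
⇒ 4πI² = 1260/1859
I = (+1)√(1260/1859/(4π)) = 0.23224194

Gaunt coefficient, +0.232242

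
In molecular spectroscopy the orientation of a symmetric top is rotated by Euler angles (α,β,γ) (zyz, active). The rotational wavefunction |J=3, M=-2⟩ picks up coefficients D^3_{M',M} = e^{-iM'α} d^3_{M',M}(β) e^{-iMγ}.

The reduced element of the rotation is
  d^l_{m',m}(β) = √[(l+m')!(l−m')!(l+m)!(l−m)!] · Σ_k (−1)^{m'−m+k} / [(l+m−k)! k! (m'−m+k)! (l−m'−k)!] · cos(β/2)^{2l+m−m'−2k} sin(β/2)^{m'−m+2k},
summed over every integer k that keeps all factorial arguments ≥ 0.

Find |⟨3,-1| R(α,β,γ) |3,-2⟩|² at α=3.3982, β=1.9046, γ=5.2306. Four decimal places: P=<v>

Split into d^3_{-1,-2}(β=1.9046) × two z-phases.
Half-angle: c=0.579811, s=0.814751. N=√(2·24·1·120)=75.894664
k∈{0,1} keeps every argument non-negative
  k=0: (−1)^1·75.8947/(24)·0.5798^5·0.8148^1 = -0.168833
  k=1: (−1)^2·75.8947/(12)·0.5798^3·0.8148^3 = +0.666751
d^3_{-1,-2}(1.9046) = -0.168833 +0.666751 = +0.497919
|D^3_{-1,-2}|² = |d^3_{-1,-2}(β)|² = (+0.497919)² = 0.247923 (the z-rotation phases have unit modulus)

P=0.2479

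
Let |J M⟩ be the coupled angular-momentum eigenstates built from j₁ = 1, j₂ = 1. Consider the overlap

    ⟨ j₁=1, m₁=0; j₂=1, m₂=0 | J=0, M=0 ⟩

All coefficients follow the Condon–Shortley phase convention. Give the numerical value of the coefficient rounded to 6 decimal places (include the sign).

−√(1/3) ≈ -0.577350

triangle: 2!·0!·0!/3! = 2/6
(j±m)!: 1!·1!·1!·1!·0!·0! = 1
prefactor² = (2J+1)·Δ·N² = 1/3
  k=1: −1/(1!·1!·0!·0!·0!·0!) = -1
Σ = -1  ⇒  CG² = 1/3·(-1)² = 1/3
CG = −√(1/3) = -0.577350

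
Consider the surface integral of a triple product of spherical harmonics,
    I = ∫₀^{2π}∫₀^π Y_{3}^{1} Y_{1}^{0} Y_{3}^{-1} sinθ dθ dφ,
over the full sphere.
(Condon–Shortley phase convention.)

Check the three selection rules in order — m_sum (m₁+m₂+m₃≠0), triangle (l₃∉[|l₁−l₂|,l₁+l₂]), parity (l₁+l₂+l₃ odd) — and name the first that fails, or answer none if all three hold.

parity

m₁+m₂+m₃ = 1 + 0 − 1 = 0  ✓
triangle: |3−1|=2 ≤ l₃=3 ≤ 3+1=4  ✓
parity: l₁+l₂+l₃ = 7 is odd  ✗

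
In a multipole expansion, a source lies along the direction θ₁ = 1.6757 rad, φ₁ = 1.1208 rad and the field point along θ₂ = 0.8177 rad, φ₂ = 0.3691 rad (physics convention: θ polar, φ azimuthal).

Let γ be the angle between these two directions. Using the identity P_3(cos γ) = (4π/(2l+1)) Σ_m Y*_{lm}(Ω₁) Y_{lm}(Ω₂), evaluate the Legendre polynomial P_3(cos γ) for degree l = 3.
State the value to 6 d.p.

-0.446788

Term-by-term m-sum for l=3 (normalisation 4π/7 = 1.795196):
  m=-3: Y*=-0.40042 - 0.08988j  Y=0.07244 - 0.14493j  product -0.04203 + 0.05152j
  m=-2: Y*=0.06579 - 0.08291j  Y=0.27518 - 0.25036j  product -0.00265 - 0.03929j
  m=-1: Y*=-0.13213 - 0.27354j  Y=0.29437 - 0.11387j  product -0.07004 - 0.06548j
  m=+0: Y*=0.11509 + 0.00000j  Y=-0.16880 + 0.00000j  product -0.01943 + 0.00000j
  m=+1: Y*=0.13213 - 0.27354j  Y=-0.29437 - 0.11387j  product -0.07004 + 0.06548j
  m=+2: Y*=0.06579 + 0.08291j  Y=0.27518 + 0.25036j  product -0.00265 + 0.03929j
  m=+3: Y*=0.40042 - 0.08988j  Y=-0.07244 - 0.14493j  product -0.04203 - 0.05152j
Total Σ_m = -0.24888 + 0.00000j. Multiply by 1.795196: -0.44679 + 0.00000j. P_3(cos γ) = -0.446788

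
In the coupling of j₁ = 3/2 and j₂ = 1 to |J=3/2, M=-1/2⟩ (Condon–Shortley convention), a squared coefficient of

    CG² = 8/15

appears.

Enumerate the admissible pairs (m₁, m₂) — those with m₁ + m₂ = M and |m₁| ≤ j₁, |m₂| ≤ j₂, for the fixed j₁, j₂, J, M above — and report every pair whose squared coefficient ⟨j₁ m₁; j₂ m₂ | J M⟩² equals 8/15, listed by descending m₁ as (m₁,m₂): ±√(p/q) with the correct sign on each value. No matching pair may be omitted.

(1/2,-1): +√(8/15)

Admissible pairs with m₁+m₂ = M = -1/2: (-3/2,1), (-1/2,0), (1/2,-1)
  (m₁,m₂)=(1/2,-1): CG² = 8/15, CG = +√(8/15)   ← matches the target
  (m₁,m₂)=(-1/2,0): CG² = 1/15, CG = −√(1/15)
  (m₁,m₂)=(-3/2,1): CG² = 2/5, CG = −√(2/5)
Pairs with CG² = 8/15: (1/2,-1): +√(8/15)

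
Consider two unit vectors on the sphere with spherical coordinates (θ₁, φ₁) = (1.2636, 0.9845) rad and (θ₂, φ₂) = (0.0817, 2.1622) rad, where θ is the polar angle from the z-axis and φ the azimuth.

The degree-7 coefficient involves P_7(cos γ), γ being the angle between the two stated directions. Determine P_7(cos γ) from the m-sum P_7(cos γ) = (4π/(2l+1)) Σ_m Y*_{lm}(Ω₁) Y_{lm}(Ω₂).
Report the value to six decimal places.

-0.170179

Summing Y*_{l m}(θ₁,φ₁)·Y_{l m}(θ₂,φ₂) over m ∈ [−7, 7]; prefactor 4π/(2·7+1) = 0.837758:
  m=-7: Y*=0.29335 + 0.20429j  Y=-0.00000 - 0.00000j  product -0.00000 - 0.00000j
  m=-6: Y*=0.39465 - 0.15589j  Y=0.00000 - 0.00000j  product 0.00000 - 0.00000j
  m=-5: Y*=0.01136 - 0.05328j  Y=-0.00000 + 0.00002j  product 0.00000 + 0.00000j
  m=-4: Y*=0.23202 + 0.23719j  Y=-0.00023 - 0.00023j  product 0.00000 - 0.00011j
  m=-3: Y*=0.17312 - 0.03295j  Y=0.00463 - 0.00095j  product 0.00077 - 0.00032j
  m=-2: Y*=-0.10230 + 0.24318j  Y=-0.01840 + 0.04502j  product -0.00907 - 0.00908j
  m=-1: Y*=0.11903 + 0.17920j  Y=-0.17774 - 0.26465j  product 0.02627 - 0.06335j
  m=+0: Y*=-0.24082 + 0.00000j  Y=0.99278 + 0.00000j  product -0.23909 + 0.00000j
  m=+1: Y*=-0.11903 + 0.17920j  Y=0.17774 - 0.26465j  product 0.02627 + 0.06335j
  m=+2: Y*=-0.10230 - 0.24318j  Y=-0.01840 - 0.04502j  product -0.00907 + 0.00908j
  m=+3: Y*=-0.17312 - 0.03295j  Y=-0.00463 - 0.00095j  product 0.00077 + 0.00032j
  m=+4: Y*=0.23202 - 0.23719j  Y=-0.00023 + 0.00023j  product 0.00000 + 0.00011j
  m=+5: Y*=-0.01136 - 0.05328j  Y=0.00000 + 0.00002j  product 0.00000 - 0.00000j
  m=+6: Y*=0.39465 + 0.15589j  Y=0.00000 + 0.00000j  product 0.00000 + 0.00000j
  m=+7: Y*=-0.29335 + 0.20429j  Y=0.00000 - 0.00000j  product -0.00000 + 0.00000j
Σ over m = -0.20314 - 0.00000j; ×(4π/15) → -0.17018 - 0.00000j. Real part: -0.170179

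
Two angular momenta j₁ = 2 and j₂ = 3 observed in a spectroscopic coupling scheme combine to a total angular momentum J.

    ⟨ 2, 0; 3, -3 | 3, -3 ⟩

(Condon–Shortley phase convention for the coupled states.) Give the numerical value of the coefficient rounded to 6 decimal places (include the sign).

triangle: 2!*2!*4!/9! = 96/362880
(j±m)!: 2!*2!*0!*6!*0!*6! = 2073600
prefactor² = (2J+1)*Δ*N² = 3840
  k=0: +1/(0!*2!*2!*0!*0!*4!) = 1/96
Σ = 1/96  ⇒  CG² = 3840*(1/96)² = 5/12
CG = +√(5/12) = +0.645497

+0.645497  (= +√(5/12))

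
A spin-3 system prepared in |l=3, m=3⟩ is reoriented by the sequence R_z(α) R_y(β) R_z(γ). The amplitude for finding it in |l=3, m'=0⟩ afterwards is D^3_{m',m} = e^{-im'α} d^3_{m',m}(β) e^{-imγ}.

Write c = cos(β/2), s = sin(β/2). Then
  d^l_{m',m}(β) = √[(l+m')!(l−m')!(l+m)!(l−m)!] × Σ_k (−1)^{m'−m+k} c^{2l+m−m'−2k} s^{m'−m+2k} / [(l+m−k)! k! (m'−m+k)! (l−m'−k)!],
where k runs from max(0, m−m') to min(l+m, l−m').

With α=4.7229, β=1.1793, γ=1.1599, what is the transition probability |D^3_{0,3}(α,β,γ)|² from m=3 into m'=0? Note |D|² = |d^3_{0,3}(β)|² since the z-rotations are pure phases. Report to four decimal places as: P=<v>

P=0.1949

First d^3_{0,3}(β=1.1793), then the phase factors e^{-i(0)α} and e^{-i(3)γ}:
Half-angle: c=0.831135, s=0.556070. N=√(6·6·720·1)=160.996894
The bounds max(0,m−m')=3 and min(l+m,l−m')=3 give 1 term
  k=3: (−1)^0·160.9969/(36)·0.8311^3·0.5561^3 = +0.441488
d^3_{0,3}(1.1793) = +0.441488
|D^3_{0,3}|² = |d^3_{0,3}(β)|² = (+0.441488)² = 0.194912 (the z-rotation phases have unit modulus)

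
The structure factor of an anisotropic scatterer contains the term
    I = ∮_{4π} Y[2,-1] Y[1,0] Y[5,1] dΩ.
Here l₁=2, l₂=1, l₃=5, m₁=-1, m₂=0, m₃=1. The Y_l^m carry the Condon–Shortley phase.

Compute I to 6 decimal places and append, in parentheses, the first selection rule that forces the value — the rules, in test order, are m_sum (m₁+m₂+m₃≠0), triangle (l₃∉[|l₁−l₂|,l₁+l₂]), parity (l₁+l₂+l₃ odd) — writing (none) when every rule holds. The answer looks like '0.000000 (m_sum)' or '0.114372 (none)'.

0.000000 (triangle)

triangle: need 1≤l₃≤3, have 5; I=0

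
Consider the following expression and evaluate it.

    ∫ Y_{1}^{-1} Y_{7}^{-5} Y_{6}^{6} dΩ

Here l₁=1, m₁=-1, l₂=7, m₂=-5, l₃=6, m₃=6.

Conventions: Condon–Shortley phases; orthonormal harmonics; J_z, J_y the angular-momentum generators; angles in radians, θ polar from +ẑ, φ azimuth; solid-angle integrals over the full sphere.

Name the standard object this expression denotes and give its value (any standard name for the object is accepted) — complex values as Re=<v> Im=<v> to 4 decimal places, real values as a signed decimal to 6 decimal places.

Gaunt coefficient, -0.034990

This is a Gaunt coefficient — the integral of a triple product of spherical harmonics over the sphere.
Rules hold: Σm=0, L=14 even, 6≤6≤8.
N = 3·15·13 = 585
Δ = 2!·0!·12!/15! = 1/1365
Racah Σ t=1..1: t=1:−1/518400 = -1/518400
⇒ 3j(1 7 6; 0 0 0)² = 7/195, sgn -1
Racah Σ t=2..2: t=2:+1/958003200 = 1/958003200
⇒ 3j(1 7 6; -1 -5 6)² = 1/1365, sgn +1
4πI² = N·(3j₀)²·(3jₘ)² = 1/65
I = -1·√(0.0153846/4π) = -0.03498955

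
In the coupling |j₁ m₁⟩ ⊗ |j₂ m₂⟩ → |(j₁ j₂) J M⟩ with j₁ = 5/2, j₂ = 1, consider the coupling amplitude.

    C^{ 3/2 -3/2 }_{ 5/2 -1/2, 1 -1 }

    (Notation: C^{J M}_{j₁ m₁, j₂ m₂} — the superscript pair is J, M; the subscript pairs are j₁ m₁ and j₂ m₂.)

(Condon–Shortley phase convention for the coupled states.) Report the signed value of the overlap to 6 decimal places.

+√(1/15) ≈ +0.258199

triangle: 2!×3!×0!/6! = 12/720
(j±m)!: 2!×3!×0!×2!×0!×3! = 144
prefactor² = (2J+1)×Δ×N² = 48/5
  k=0: +1/(0!×2!×3!×0!×0!×0!) = 1/12
Σ = 1/12  ⇒  CG² = 48/5×(1/12)² = 1/15
CG = +√(1/15) = +0.258199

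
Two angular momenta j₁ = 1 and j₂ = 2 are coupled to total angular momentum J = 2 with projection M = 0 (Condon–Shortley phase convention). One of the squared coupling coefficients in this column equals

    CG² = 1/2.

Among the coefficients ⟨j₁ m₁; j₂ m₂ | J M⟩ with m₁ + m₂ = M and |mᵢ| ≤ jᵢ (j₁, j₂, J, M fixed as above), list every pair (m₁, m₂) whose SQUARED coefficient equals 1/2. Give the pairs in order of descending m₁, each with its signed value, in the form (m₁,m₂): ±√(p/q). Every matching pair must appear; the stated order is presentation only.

(1,-1): +√(1/2); (-1,1): −√(1/2)

Admissible pairs with m₁+m₂ = M = 0: (-1,1), (0,0), (1,-1)
  (m₁,m₂)=(1,-1): CG² = 1/2, CG = +√(1/2)   ← matches the target
  (m₁,m₂)=(0,0): CG² = 0/1, CG = 0
  (m₁,m₂)=(-1,1): CG² = 1/2, CG = −√(1/2)   ← matches the target
Pairs with CG² = 1/2: (1,-1): +√(1/2); (-1,1): −√(1/2)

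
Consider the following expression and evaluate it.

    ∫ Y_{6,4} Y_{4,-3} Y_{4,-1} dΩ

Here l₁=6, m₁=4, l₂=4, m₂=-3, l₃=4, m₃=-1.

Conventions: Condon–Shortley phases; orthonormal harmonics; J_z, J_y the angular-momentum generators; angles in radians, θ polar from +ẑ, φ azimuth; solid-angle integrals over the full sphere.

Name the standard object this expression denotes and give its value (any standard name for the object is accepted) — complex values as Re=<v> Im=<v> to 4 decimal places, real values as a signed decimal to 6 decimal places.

This is a Gaunt coefficient — the integral of a triple product of spherical harmonics over the sphere.
Rules hold: Σm=0, L=14 even, 2≤4≤10.
N = 13·9·9 = 1053
Δ = 6!·6!·2!/15! = 1/1261260
Racah Σ t=2..4: t=2:+1/4608 t=3:−1/1296 t=4:+1/4608 = -7/20736
⇒ 3j(6 4 4; 0 0 0)² = 20/1287, sgn -1
Racah Σ t=0..1: t=0:+1/34560 t=1:−1/28800 = -1/172800
⇒ 3j(6 4 4; 4 -3 -1)² = 1/1430, sgn +1
4πI² = N·(3j₀)²·(3jₘ)² = 18/1573
I = -1·√(0.0114431/4π) = -0.03017637

Gaunt coefficient, -0.030176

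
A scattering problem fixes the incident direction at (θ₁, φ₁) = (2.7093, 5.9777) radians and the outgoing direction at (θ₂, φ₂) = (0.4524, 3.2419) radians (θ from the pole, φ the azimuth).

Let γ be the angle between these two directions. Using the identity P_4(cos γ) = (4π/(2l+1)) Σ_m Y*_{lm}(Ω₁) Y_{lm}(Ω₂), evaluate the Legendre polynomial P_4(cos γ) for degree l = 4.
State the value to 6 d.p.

0.854307

Term-by-term m-sum for l=4 (normalisation 4π/9 = 1.396263):
  m=-4: (+0.004660-0.012812i) × (+0.014874-0.006310i) = -0.000012-0.000220i  (running Σ = -0.000012-0.000220i)
  m=-3: (-0.050867+0.066313i) × (-0.089804+0.027870i) = +0.002720-0.007373i  (running Σ = +0.002708-0.007593i)
  m=-2: (+0.229473-0.160715i) × (+0.292048-0.059388i) = +0.057473-0.060564i  (running Σ = +0.060181-0.068157i)
  m=-1: (-0.475663+0.150004i) × (-0.492712+0.049589i) = +0.226927-0.097496i  (running Σ = +0.287108-0.165653i)
  m=0: (+0.217643-0.000000i) × (+0.172932+0.000000i) = +0.037637+0.000000i  (running Σ = +0.324745-0.165653i)
  m=1: (+0.475663+0.150004i) × (+0.492712+0.049589i) = +0.226927+0.097496i  (running Σ = +0.551672-0.068157i)
  m=2: (+0.229473+0.160715i) × (+0.292048+0.059388i) = +0.057473+0.060564i  (running Σ = +0.609144-0.007593i)
  m=3: (+0.050867+0.066313i) × (+0.089804+0.027870i) = +0.002720+0.007373i  (running Σ = +0.611864-0.000220i)
  m=4: (+0.004660+0.012812i) × (+0.014874+0.006310i) = -0.000012+0.000220i  (running Σ = +0.611853+0.000000i)
Total Σ_m = +0.611853+0.000000i. Multiply by 1.396263: +0.854307+0.000000i. P_4(cos γ) = 0.854307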